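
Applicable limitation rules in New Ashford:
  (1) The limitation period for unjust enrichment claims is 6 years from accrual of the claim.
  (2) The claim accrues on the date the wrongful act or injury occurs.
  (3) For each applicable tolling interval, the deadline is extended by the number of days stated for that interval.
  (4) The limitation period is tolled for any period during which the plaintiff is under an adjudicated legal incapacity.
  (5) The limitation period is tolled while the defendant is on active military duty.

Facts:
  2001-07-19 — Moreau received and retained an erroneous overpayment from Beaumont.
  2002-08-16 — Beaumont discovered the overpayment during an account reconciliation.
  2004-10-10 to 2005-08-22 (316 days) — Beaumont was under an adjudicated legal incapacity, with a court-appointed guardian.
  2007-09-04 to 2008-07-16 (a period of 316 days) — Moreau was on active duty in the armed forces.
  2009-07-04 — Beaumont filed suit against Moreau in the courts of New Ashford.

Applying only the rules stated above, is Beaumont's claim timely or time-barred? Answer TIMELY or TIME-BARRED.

Because the rule ties accrual to occurrence, the claim accrued on 2001-07-19, not on the 2002-08-16 discovery date.
6 years from 2001-07-19 is 2007-07-19.
The plaintiff's legal incapacity from 2004-10-10 to 2005-08-22 tolled the period for 316 days, extending the deadline to 2008-05-30.
Because the defendant's active military service ran from 2007-09-04 to 2008-07-16, the deadline is extended by 316 days to 2009-04-11.
Filing on 2009-07-04 missed the 2009-04-11 deadline — the action is time-barred.

TIME-BARRED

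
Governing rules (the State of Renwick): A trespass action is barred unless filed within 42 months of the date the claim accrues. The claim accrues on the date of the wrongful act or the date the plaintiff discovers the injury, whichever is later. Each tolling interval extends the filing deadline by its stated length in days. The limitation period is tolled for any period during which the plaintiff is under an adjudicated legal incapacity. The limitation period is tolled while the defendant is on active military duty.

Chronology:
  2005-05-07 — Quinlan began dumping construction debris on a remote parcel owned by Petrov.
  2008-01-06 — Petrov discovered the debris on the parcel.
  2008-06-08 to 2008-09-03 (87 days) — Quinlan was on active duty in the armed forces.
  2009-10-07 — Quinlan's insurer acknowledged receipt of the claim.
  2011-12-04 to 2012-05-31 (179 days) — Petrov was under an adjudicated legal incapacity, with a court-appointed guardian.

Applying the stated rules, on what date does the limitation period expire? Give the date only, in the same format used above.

The claim accrued on 2008-01-06 — the later of the 2005-05-07 act and the 2008-01-06 discovery.
Adding the 42 months base period to 2008-01-06 gives a deadline of 2011-07-06, before any tolling.
The defendant's active military service from 2008-06-08 to 2008-09-03 tolled the period for 87 days, extending the deadline to 2011-10-01.
The plaintiff's legal incapacity starting 2011-12-04 came too late — the period had run on 2011-10-01 — and so does not extend the deadline.
Nothing else in the chronology tolls or restarts the period.

2011-10-01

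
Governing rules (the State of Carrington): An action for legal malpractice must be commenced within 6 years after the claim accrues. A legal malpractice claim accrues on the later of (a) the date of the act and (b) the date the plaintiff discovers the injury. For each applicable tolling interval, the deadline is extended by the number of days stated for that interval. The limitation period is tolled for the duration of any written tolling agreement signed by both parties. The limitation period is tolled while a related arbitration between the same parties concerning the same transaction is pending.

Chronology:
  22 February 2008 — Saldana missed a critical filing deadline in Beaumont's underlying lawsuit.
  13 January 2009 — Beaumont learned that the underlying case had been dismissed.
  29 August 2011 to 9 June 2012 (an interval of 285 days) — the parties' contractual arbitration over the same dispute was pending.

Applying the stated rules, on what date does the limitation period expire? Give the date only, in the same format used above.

25 October 2015

Taking the later of the act (22 February 2008) and discovery (13 January 2009), the claim accrued on 13 January 2009.
6 years from 13 January 2009 is 13 January 2015.
The pending related arbitration from 29 August 2011 to 9 June 2012 tolled the period for 285 days, extending the deadline to 25 October 2015.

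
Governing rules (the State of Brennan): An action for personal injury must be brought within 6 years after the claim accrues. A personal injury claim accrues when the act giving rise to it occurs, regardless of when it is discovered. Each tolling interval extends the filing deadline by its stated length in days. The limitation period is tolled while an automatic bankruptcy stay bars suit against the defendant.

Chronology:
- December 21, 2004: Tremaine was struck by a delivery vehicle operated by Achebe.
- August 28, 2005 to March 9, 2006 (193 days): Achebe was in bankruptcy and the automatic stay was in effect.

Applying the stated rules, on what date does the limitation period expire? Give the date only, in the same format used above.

July 2, 2011

The claim accrued on December 21, 2004, when the wrongful act occurred.
Adding the 6 years base period to December 21, 2004 gives a deadline of December 21, 2010, before any tolling.
The period was tolled for 193 days by the automatic bankruptcy stay (August 28, 2005 to March 9, 2006), pushing the deadline to July 2, 2011.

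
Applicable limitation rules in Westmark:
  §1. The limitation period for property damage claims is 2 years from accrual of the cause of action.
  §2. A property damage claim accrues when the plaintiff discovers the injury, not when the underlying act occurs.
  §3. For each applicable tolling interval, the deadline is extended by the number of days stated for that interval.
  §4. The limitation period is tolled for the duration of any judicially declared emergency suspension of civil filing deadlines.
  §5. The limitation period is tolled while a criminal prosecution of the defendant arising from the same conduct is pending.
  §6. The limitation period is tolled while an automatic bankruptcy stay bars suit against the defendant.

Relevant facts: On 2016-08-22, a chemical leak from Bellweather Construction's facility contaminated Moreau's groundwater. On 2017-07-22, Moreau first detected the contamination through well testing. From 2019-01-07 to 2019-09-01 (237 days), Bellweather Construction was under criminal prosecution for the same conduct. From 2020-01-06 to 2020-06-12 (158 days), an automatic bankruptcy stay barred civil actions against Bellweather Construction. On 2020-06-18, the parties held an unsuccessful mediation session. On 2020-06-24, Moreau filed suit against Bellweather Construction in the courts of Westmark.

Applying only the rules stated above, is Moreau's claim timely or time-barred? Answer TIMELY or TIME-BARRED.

TIMELY

Accrual is tied to discovery, so the period began on 2017-07-22 rather than on 2016-08-22 when the act occurred.
The untolled deadline — 2 years after 2017-07-22 — is 2019-07-22.
The pending criminal prosecution from 2019-01-07 to 2019-09-01 tolled the period for 237 days, extending the deadline to 2020-03-15.
Because the automatic bankruptcy stay ran from 2020-01-06 to 2020-06-12, the deadline is extended by 158 days to 2020-08-20.
None of the other events listed affects the running of the period under the stated rules.
Filing on 2020-06-24 beat the 2020-08-20 deadline — the action is timely.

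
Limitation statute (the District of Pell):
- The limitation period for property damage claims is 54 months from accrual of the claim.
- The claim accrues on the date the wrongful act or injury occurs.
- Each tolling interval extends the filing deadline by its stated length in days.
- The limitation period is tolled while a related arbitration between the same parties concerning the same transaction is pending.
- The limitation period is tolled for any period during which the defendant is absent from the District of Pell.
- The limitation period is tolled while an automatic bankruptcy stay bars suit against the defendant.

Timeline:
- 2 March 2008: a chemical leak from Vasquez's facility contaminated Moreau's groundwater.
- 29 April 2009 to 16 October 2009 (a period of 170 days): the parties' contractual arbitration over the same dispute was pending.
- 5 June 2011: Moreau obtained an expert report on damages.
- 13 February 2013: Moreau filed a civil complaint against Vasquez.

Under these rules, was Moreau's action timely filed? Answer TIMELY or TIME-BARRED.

TIMELY

The claim accrued on 2 March 2008, the date of the act.
Adding the 54 months base period to 2 March 2008 gives a deadline of 2 September 2012, before any tolling.
The pending related arbitration from 29 April 2009 to 16 October 2009 tolled the period for 170 days, extending the deadline to 19 February 2013.
Nothing else in the chronology tolls or restarts the period.
The 13 February 2013 filing precedes the 19 February 2013 deadline; the claim is timely.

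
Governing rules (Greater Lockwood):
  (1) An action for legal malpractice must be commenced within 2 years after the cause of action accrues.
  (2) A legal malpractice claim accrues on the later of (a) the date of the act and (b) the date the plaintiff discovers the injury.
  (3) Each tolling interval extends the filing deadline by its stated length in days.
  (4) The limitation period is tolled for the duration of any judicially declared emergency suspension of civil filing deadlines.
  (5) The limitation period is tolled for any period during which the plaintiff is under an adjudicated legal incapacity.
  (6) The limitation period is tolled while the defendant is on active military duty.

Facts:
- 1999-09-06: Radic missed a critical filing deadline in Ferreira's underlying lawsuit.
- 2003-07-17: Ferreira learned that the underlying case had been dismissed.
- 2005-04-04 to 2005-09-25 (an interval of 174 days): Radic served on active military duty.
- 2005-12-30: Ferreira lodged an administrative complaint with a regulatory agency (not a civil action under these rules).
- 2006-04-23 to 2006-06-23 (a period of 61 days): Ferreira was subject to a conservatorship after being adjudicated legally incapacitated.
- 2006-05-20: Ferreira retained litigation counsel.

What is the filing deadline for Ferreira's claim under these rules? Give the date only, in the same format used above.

2006-01-07

Taking the later of the act (1999-09-06) and discovery (2003-07-17), the claim accrued on 2003-07-17.
Adding the 2 years base period to 2003-07-17 gives a deadline of 2005-07-17, before any tolling.
The defendant's active military service from 2005-04-04 to 2005-09-25 tolled the period for 174 days, extending the deadline to 2006-01-07.
The plaintiff's legal incapacity starting 2006-04-23 came too late — the period had run on 2006-01-07 — and so does not extend the deadline.
None of the other events listed affects the running of the period under the stated rules.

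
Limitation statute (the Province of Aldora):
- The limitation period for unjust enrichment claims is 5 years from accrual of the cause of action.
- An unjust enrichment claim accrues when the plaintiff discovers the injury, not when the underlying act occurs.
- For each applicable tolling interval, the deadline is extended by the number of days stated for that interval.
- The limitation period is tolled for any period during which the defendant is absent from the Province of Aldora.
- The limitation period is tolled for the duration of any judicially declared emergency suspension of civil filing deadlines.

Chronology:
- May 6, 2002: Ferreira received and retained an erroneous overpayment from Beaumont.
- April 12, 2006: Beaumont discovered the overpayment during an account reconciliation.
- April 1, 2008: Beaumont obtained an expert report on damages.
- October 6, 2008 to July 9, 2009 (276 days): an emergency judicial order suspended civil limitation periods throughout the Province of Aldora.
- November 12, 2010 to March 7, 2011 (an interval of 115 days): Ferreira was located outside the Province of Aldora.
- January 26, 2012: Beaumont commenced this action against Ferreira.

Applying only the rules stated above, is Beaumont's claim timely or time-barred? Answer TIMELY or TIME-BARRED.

TIMELY

The claim did not accrue until Beaumont discovered the injury on April 12, 2006; the May 6, 2002 act date does not start the clock under the stated rule.
5 years from April 12, 2006 is April 12, 2011.
The emergency suspension of filing deadlines from October 6, 2008 to July 9, 2009 tolled the period for 276 days, extending the deadline to January 13, 2012.
Because the defendant's absence from the jurisdiction ran from November 12, 2010 to March 7, 2011, the deadline is extended by 115 days to May 7, 2012.
The other events in the timeline have no effect on the limitation period under the stated rules.
Filing on January 26, 2012 beat the May 7, 2012 deadline — the action is timely.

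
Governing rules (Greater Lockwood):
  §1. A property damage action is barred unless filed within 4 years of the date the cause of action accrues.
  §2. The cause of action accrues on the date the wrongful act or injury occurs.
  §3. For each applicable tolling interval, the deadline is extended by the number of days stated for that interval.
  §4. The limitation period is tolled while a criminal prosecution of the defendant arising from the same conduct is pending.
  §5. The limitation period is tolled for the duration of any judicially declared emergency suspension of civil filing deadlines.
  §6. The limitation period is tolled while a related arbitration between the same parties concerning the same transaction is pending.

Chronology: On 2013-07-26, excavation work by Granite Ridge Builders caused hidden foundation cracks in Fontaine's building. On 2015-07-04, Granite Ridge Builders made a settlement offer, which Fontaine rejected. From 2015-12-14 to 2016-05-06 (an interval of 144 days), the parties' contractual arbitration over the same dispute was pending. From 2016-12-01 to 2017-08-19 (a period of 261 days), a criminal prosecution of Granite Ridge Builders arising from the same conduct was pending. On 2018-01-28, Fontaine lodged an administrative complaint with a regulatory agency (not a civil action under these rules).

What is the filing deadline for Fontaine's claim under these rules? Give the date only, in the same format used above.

The limitation period began to run on 2013-07-26.
Adding the 4 years base period to 2013-07-26 gives a deadline of 2017-07-26, before any tolling.
Because the pending related arbitration ran from 2015-12-14 to 2016-05-06, the deadline is extended by 144 days to 2017-12-17.
The period was tolled for 261 days by the pending criminal prosecution (2016-12-01 to 2017-08-19), pushing the deadline to 2018-09-04.
The other events in the timeline have no effect on the limitation period under the stated rules.

2018-09-04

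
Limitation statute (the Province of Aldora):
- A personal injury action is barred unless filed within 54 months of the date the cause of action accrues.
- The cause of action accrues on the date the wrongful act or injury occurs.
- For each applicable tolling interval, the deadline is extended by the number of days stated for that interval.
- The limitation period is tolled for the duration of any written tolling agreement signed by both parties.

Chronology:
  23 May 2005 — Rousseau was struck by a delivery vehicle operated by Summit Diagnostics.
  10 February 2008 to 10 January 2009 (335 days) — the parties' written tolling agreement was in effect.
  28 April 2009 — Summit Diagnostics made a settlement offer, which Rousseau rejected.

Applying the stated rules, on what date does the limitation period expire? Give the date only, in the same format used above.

24 October 2010

The limitation period began to run on 23 May 2005.
54 months from 23 May 2005 is 23 November 2009.
The period was tolled for 335 days by the written tolling agreement (10 February 2008 to 10 January 2009), pushing the deadline to 24 October 2010.
None of the other events listed affects the running of the period under the stated rules.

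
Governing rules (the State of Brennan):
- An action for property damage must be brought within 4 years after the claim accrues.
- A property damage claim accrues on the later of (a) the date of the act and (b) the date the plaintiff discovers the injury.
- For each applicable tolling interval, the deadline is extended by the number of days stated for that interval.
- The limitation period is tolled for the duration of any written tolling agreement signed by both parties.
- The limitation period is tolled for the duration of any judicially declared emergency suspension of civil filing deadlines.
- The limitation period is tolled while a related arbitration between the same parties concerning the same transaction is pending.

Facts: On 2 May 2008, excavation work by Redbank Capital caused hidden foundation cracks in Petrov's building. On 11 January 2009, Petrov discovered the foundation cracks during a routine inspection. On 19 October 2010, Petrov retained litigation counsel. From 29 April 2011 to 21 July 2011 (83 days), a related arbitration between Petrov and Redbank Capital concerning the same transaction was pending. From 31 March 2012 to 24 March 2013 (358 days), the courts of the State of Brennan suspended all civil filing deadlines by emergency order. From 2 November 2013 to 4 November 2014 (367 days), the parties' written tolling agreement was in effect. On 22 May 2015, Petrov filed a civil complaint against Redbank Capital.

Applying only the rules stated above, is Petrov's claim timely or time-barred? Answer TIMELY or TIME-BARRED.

TIME-BARRED

The claim accrued on 11 January 2009 — the later of the 2 May 2008 act and the 11 January 2009 discovery.
The untolled deadline — 4 years after 11 January 2009 — is 11 January 2013.
Because the pending related arbitration ran from 29 April 2011 to 21 July 2011, the deadline is extended by 83 days to 4 April 2013.
The emergency suspension of filing deadlines from 31 March 2012 to 24 March 2013 tolled the period for 358 days, extending the deadline to 28 March 2014.
The written tolling agreement from 2 November 2013 to 4 November 2014 tolled the period for 367 days, extending the deadline to 30 March 2015.
The other events in the timeline have no effect on the limitation period under the stated rules.
Petrov filed on 22 May 2015, after the 30 March 2015 deadline, so the action is time-barred.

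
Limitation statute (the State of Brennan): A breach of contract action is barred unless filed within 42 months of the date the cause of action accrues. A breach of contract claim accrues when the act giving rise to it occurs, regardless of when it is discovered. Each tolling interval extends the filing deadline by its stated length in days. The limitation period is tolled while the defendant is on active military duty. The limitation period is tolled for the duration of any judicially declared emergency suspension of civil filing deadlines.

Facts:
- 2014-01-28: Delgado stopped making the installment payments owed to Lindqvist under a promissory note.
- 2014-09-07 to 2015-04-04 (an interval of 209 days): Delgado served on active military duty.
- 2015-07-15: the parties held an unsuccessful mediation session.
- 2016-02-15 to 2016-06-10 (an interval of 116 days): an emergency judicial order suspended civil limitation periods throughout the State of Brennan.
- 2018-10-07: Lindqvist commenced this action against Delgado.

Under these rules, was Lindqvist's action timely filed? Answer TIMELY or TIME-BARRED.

TIME-BARRED

The limitation period began to run on 2014-01-28.
Adding the 42 months base period to 2014-01-28 gives a deadline of 2017-07-28, before any tolling.
Because the defendant's active military service ran from 2014-09-07 to 2015-04-04, the deadline is extended by 209 days to 2018-02-22.
Because the emergency suspension of filing deadlines ran from 2016-02-15 to 2016-06-10, the deadline is extended by 116 days to 2018-06-18.
The other events in the timeline have no effect on the limitation period under the stated rules.
The 2018-10-07 filing falls after the 2018-06-18 deadline; the claim is time-barred.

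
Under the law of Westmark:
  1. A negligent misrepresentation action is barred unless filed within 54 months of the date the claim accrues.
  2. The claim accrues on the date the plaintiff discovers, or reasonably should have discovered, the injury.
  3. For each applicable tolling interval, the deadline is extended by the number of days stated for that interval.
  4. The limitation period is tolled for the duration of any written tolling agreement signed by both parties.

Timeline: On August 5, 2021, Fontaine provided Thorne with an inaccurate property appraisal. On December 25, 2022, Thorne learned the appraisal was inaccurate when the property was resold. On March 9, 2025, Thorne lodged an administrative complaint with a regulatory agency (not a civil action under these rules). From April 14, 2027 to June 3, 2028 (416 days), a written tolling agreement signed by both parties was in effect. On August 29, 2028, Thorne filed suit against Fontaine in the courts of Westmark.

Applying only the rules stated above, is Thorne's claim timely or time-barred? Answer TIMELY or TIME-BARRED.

Accrual is tied to discovery, so the period began on December 25, 2022 rather than on August 5, 2021 when the act occurred.
Adding the 54 months base period to December 25, 2022 gives a deadline of June 25, 2027, before any tolling.
The period was tolled for 416 days by the written tolling agreement (April 14, 2027 to June 3, 2028), pushing the deadline to August 14, 2028.
The other events in the timeline have no effect on the limitation period under the stated rules.
The August 29, 2028 filing falls after the August 14, 2028 deadline; the claim is time-barred.

TIME-BARRED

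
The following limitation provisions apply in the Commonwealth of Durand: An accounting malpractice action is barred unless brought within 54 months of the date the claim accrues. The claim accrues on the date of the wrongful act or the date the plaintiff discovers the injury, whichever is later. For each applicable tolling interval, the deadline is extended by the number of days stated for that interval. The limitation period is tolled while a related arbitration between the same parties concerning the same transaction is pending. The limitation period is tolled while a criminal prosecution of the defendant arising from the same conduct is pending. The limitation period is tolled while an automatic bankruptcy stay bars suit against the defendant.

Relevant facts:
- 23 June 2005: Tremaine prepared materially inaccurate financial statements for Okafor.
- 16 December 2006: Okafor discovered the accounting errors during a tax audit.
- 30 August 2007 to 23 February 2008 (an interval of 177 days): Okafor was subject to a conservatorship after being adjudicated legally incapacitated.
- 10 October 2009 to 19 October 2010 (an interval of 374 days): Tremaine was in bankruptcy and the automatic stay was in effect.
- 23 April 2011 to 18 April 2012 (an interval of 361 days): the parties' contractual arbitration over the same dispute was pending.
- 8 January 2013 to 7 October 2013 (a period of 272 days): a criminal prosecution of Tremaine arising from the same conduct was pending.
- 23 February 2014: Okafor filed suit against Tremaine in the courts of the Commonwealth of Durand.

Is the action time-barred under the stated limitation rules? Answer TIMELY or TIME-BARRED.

The claim accrued on 16 December 2006 — the later of the 23 June 2005 act and the 16 December 2006 discovery.
The untolled deadline — 54 months after 16 December 2006 — is 16 June 2011.
The automatic bankruptcy stay from 10 October 2009 to 19 October 2010 tolled the period for 374 days, extending the deadline to 24 June 2012.
The pending related arbitration from 23 April 2011 to 18 April 2012 tolled the period for 361 days, extending the deadline to 20 June 2013.
Because the pending criminal prosecution ran from 8 January 2013 to 7 October 2013, the deadline is extended by 272 days to 19 March 2014.
No stated provision tolls the period for the plaintiff's incapacity, so the interval from 30 August 2007 to 23 February 2008 has no effect on the deadline.
Okafor filed on 23 February 2014, before the 19 March 2014 deadline, so the action is timely.

TIMELY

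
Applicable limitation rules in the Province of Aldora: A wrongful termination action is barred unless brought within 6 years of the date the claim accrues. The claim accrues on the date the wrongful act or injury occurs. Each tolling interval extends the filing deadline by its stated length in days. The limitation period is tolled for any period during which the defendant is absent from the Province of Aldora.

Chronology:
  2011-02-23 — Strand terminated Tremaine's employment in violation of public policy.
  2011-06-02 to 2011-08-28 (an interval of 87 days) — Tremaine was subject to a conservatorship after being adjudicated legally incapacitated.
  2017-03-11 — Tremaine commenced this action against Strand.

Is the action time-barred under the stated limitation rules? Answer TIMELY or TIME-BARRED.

The claim accrued on 2011-02-23, when the wrongful act occurred.
Adding the 6 years base period to 2011-02-23 gives a deadline of 2017-02-23, before any tolling.
The plaintiff's legal incapacity from 2011-06-02 to 2011-08-28 does not toll the period, because no stated rule makes the plaintiff's incapacity a tolling event.
The 2017-03-11 filing falls after the 2017-02-23 deadline; the claim is time-barred.

TIME-BARRED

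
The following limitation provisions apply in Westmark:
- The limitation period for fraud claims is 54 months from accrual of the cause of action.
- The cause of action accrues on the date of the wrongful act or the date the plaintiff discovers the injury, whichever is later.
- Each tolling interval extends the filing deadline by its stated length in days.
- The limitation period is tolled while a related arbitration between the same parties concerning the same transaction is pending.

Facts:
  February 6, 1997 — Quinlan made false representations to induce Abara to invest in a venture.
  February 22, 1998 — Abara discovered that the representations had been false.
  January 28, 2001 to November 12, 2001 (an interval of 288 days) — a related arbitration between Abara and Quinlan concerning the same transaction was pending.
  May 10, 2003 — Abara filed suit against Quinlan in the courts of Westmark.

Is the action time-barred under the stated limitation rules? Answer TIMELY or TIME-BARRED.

TIMELY

Taking the later of the act (February 6, 1997) and discovery (February 22, 1998), the claim accrued on February 22, 1998.
Adding the 54 months base period to February 22, 1998 gives a deadline of August 22, 2002, before any tolling.
The pending related arbitration from January 28, 2001 to November 12, 2001 tolled the period for 288 days, extending the deadline to June 6, 2003.
The May 10, 2003 filing precedes the June 6, 2003 deadline; the claim is timely.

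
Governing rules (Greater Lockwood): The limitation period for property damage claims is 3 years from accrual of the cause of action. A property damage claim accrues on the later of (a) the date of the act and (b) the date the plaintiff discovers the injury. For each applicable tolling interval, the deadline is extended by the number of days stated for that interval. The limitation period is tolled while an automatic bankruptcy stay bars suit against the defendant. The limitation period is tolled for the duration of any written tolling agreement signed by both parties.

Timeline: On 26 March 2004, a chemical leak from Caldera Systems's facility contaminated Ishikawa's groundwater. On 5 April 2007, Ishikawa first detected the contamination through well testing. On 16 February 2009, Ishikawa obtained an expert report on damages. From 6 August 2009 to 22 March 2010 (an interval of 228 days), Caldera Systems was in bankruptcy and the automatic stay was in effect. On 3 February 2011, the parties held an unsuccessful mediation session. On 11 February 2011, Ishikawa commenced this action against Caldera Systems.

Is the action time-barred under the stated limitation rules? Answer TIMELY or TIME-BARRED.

TIME-BARRED

The claim accrued on 5 April 2007 — the later of the 26 March 2004 act and the 5 April 2007 discovery.
3 years from 5 April 2007 is 5 April 2010.
The automatic bankruptcy stay from 6 August 2009 to 22 March 2010 tolled the period for 228 days, extending the deadline to 19 November 2010.
None of the other events listed affects the running of the period under the stated rules.
Filing on 11 February 2011 missed the 19 November 2010 deadline — the action is time-barred.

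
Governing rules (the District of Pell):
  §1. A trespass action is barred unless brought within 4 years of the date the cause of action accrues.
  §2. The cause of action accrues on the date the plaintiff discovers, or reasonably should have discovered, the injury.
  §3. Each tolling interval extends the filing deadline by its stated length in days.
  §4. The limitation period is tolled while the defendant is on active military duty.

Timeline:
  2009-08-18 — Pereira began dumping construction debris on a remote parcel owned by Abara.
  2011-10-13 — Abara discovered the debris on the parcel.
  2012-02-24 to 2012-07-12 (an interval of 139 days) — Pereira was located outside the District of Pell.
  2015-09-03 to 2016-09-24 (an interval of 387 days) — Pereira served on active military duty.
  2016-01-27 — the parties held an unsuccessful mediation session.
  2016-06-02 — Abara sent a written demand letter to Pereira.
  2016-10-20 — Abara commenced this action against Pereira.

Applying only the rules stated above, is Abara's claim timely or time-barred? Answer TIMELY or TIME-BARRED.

TIMELY

Under the discovery rule, the claim accrued on 2011-10-13, when Abara discovered the injury — not on the 2009-08-18 date of the underlying act.
Adding the 4 years base period to 2011-10-13 gives a deadline of 2015-10-13, before any tolling.
The defendant's active military service from 2015-09-03 to 2016-09-24 tolled the period for 387 days, extending the deadline to 2016-11-03.
The defendant's absence from the jurisdiction from 2012-02-24 to 2012-07-12 does not toll the period, because no stated rule makes the defendant's absence a tolling event.
None of the other events listed affects the running of the period under the stated rules.
Filing on 2016-10-20 beat the 2016-11-03 deadline — the action is timely.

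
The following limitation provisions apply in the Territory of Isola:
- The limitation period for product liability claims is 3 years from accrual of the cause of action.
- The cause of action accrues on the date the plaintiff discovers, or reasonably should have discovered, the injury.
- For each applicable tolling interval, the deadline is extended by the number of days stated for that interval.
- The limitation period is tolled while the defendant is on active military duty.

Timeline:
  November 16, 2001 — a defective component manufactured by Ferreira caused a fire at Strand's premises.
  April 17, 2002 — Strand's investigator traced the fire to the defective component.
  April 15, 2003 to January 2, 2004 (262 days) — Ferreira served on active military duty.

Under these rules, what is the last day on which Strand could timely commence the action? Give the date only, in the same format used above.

Accrual is tied to discovery, so the period began on April 17, 2002 rather than on November 16, 2001 when the act occurred.
The untolled deadline — 3 years after April 17, 2002 — is April 17, 2005.
The defendant's active military service from April 15, 2003 to January 2, 2004 tolled the period for 262 days, extending the deadline to January 4, 2006.

January 4, 2006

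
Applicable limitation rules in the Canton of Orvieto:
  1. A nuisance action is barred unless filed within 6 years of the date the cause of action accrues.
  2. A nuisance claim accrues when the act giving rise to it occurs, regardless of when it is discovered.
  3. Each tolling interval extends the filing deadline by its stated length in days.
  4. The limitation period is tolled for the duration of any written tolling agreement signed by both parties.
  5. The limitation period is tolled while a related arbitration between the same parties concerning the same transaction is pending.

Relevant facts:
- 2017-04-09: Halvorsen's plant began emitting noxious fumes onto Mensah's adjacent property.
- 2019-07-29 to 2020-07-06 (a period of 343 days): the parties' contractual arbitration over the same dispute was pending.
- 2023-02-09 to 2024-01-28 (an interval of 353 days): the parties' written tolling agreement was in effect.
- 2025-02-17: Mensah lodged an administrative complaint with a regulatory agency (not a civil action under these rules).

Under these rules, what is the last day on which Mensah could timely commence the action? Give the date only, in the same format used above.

The limitation period began to run on 2017-04-09.
The untolled deadline — 6 years after 2017-04-09 — is 2023-04-09.
The pending related arbitration from 2019-07-29 to 2020-07-06 tolled the period for 343 days, extending the deadline to 2024-03-17.
Because the written tolling agreement ran from 2023-02-09 to 2024-01-28, the deadline is extended by 353 days to 2025-03-05.
None of the other events listed affects the running of the period under the stated rules.

2025-03-05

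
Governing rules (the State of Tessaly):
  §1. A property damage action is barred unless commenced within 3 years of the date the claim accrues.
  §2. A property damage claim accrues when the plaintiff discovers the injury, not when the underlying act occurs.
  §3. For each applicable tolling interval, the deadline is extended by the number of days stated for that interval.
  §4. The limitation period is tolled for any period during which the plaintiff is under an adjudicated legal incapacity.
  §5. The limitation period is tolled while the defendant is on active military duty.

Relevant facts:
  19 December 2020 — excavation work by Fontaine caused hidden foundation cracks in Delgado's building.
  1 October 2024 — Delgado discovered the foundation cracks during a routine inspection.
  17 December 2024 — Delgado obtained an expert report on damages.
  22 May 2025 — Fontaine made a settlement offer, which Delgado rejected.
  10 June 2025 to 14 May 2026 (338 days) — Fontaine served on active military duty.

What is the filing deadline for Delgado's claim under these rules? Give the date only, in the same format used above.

Under the discovery rule, the claim accrued on 1 October 2024, when Delgado discovered the injury — not on the 19 December 2020 date of the underlying act.
3 years from 1 October 2024 is 1 October 2027.
The period was tolled for 338 days by the defendant's active military service (10 June 2025 to 14 May 2026), pushing the deadline to 3 September 2028.
None of the other events listed affects the running of the period under the stated rules.

3 September 2028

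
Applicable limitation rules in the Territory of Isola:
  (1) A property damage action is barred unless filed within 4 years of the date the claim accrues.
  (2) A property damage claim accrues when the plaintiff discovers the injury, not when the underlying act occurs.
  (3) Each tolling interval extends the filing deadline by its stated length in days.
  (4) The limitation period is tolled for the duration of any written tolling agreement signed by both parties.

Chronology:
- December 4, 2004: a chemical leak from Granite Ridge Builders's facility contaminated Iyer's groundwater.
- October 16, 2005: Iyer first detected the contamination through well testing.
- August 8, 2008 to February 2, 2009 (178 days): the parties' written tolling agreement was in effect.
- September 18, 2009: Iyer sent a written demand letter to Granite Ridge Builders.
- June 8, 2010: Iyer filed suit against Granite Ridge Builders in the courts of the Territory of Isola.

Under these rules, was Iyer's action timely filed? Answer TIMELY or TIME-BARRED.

TIME-BARRED

Accrual is tied to discovery, so the period began on October 16, 2005 rather than on December 4, 2004 when the act occurred.
Adding the 4 years base period to October 16, 2005 gives a deadline of October 16, 2009, before any tolling.
The period was tolled for 178 days by the written tolling agreement (August 8, 2008 to February 2, 2009), pushing the deadline to April 12, 2010.
Nothing else in the chronology tolls or restarts the period.
Filing on June 8, 2010 missed the April 12, 2010 deadline — the action is time-barred.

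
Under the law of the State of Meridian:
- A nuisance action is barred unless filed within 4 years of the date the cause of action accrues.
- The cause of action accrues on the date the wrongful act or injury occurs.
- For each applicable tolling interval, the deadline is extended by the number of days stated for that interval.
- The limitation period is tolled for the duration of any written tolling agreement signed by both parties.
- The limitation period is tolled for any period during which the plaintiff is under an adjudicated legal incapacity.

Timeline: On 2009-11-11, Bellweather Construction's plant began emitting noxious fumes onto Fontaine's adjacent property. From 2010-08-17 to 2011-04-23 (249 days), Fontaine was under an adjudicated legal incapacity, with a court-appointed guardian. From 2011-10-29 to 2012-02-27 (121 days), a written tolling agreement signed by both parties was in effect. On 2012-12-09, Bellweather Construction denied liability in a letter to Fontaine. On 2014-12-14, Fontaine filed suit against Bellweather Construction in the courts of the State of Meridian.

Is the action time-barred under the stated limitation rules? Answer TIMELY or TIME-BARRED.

The limitation period began to run on 2009-11-11.
4 years from 2009-11-11 is 2013-11-11.
The period was tolled for 249 days by the plaintiff's legal incapacity (2010-08-17 to 2011-04-23), pushing the deadline to 2014-07-18.
The period was tolled for 121 days by the written tolling agreement (2011-10-29 to 2012-02-27), pushing the deadline to 2014-11-16.
Nothing else in the chronology tolls or restarts the period.
Fontaine filed on 2014-12-14, after the 2014-11-16 deadline, so the action is time-barred.

TIME-BARRED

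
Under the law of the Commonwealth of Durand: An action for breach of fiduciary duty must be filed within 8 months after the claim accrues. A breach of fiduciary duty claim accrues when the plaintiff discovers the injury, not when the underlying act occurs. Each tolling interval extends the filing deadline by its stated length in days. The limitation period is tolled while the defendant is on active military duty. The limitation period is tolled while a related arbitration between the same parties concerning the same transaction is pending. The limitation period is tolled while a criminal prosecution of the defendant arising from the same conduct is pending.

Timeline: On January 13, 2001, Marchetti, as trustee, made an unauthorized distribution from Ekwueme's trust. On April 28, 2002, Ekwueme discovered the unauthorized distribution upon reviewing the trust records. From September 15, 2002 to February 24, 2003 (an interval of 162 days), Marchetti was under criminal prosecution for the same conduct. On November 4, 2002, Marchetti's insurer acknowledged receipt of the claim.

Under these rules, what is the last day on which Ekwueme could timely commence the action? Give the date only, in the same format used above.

The claim did not accrue until Ekwueme discovered the injury on April 28, 2002; the January 13, 2001 act date does not start the clock under the stated rule.
8 months from April 28, 2002 is December 28, 2002.
The period was tolled for 162 days by the pending criminal prosecution (September 15, 2002 to February 24, 2003), pushing the deadline to June 8, 2003.
Nothing else in the chronology tolls or restarts the period.

June 8, 2003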